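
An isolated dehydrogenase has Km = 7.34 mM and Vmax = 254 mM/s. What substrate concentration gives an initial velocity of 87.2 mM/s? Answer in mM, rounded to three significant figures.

The required fractional saturation is v/Vmax = 87.2/254 = 0.3433.
Then [S]/(Km+[S]) = 0.3433 ⇒ [S] = 7.34 × 0.3433/(1 − 0.3433) = 3.84 mM.

3.84 mM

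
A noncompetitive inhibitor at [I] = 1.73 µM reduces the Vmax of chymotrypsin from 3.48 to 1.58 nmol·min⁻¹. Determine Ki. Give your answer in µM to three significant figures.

1.44 µM

Noncompetitive: Vmax,app = Vmax/α with α = 1 + [I]/Ki.
α = Vmax/Vmax,app = 3.48/1.58 = 2.203.
Ki = [I]/(α − 1) = 1.73/1.203 = 1.44 µM.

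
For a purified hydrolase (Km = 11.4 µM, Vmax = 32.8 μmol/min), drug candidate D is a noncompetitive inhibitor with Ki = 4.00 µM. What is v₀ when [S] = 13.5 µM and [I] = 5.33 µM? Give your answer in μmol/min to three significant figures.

7.62 μmol/min

With α = 1 + [I]/Ki = 1 + 5.33/4.00 = 2.332, the noncompetitive rate law is v = (Vmax/α)·[S] / (Km + [S]).
v = (32.8/2.332)×13.5 / (11.4 + 13.5) = 189.8/24.90 = 7.62 μmol/min.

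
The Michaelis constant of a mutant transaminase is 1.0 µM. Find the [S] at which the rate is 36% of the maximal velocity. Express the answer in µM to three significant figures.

v/Vmax = [S]/(Km+[S]) = 0.36, so [S] = Km·0.36/(1 − 0.36) = 1.0 × 0.5625.
[S] = 0.562 µM.

0.562 µM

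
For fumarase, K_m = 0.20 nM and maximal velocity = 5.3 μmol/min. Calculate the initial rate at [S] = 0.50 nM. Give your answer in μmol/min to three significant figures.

v = Vmax·[S]/(Km + [S]) = 5.3 × 0.50 / (0.20 + 0.50)
  = 2.650 / 0.7000 = 3.79 μmol/min.

3.79 μmol/min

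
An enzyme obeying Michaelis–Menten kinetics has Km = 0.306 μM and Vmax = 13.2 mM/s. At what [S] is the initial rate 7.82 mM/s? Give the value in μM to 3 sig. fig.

0.445 μM

The required fractional saturation is v/Vmax = 7.82/13.2 = 0.5924.
Then [S]/(Km+[S]) = 0.5924 ⇒ [S] = 0.306 × 0.5924/(1 − 0.5924) = 0.445 μM.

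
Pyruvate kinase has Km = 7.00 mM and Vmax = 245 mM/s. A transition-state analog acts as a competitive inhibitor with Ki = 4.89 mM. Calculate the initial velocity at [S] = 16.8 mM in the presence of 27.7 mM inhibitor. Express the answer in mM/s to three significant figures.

64.9 mM/s

α = 1 + [I]/Ki = 1 + 27.7/4.89 = 6.665.
For a competitive inhibitor, Vmax is unchanged and the apparent Km becomes α·Km: Km,app = 46.7 mM, Vmax,app = 245 mM/s.
v = Vmax,app·[S]/(Km,app + [S]) = 245 × 16.8/(46.7 + 16.8) = 64.9 mM/s.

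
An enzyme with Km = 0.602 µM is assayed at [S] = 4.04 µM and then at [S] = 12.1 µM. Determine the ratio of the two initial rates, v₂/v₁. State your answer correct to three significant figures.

1.09

The fractional saturations are [S]/(Km+[S]) = 4.04/4.642 = 0.8703 and 12.1/12.70 = 0.9526.
v₂/v₁ is just their ratio: 0.9526/0.8703 = 1.09.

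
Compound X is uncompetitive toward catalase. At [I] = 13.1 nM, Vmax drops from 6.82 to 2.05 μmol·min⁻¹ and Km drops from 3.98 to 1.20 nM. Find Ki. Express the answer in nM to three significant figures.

5.63 nM

Uncompetitive: Vmax,app = Vmax/α (and Km,app = Km/α) with α = 1 + [I]/Ki.
α = Vmax/Vmax,app = 6.82/2.05 = 3.327.
Ki = [I]/(α − 1) = 13.1/2.327 = 5.63 nM.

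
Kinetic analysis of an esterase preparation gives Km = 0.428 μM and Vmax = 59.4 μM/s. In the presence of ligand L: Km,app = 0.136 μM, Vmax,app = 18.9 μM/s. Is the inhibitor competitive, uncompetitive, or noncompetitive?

uncompetitive

Both Km and Vmax decrease by the same factor (~3.15-fold) — characteristic of uncompetitive inhibition.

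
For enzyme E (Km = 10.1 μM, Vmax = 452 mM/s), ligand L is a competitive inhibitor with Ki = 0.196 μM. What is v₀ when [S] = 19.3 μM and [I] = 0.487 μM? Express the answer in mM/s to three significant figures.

160 mM/s

With α = 1 + [I]/Ki = 1 + 0.487/0.196 = 3.485, the competitive rate law is v = Vmax[S] / (αKm + [S]).
v = 452×19.3 / (3.485×10.1 + 19.3) = 8724/54.50 = 160 mM/s.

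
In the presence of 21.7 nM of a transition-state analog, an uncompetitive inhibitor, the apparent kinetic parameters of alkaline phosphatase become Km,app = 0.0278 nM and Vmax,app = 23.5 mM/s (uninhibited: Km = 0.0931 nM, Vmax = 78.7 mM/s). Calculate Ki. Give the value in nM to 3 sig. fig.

Uncompetitive: Vmax,app = Vmax/α (and Km,app = Km/α) with α = 1 + [I]/Ki.
α = Vmax/Vmax,app = 78.7/23.5 = 3.349.
Ki = [I]/(α − 1) = 21.7/2.349 = 9.24 nM.

9.24 nM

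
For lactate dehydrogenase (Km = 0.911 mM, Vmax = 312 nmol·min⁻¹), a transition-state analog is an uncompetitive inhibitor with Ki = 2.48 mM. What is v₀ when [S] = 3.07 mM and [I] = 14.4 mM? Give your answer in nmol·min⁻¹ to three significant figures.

43.9 nmol·min⁻¹

α = 1 + [I]/Ki = 1 + 14.4/2.48 = 6.806.
For an uncompetitive inhibitor, both parameters are divided by α, giving Vmax/α and Km/α: Km,app = 0.134 mM, Vmax,app = 45.8 nmol·min⁻¹.
v = Vmax,app·[S]/(Km,app + [S]) = 45.8 × 3.07/(0.134 + 3.07) = 43.9 nmol·min⁻¹.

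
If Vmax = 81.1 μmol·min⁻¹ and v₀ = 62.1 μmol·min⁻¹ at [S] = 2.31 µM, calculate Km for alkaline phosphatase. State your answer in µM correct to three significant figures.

0.707 µM

From v = Vmax[S]/(Km+[S]), Km = [S](Vmax − v)/v.
Km = 2.31 × (81.1 − 62.1) / 62.1 = 43.89/62.1 = 0.707 µM.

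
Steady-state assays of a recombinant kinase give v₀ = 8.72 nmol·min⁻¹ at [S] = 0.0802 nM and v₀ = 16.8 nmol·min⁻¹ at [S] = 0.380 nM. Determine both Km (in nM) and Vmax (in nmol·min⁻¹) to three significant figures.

In reciprocal form, 1/v = (Km/Vmax)·(1/[S]) + 1/Vmax. The two points give (1/[S], 1/v) = (12.47, 0.1147) and (2.632, 0.05952).
Slope = (0.1147 − 0.05952)/(12.47 − 2.632) = 0.005607; intercept = 0.1147 − 0.005607×12.47 = 0.04477.
Vmax = 1/intercept = 22.3 nmol·min⁻¹; Km = slope × Vmax = 0.005607 × 22.3 = 0.125 nM.

Km = 0.125 nM; Vmax = 22.3 nmol·min⁻¹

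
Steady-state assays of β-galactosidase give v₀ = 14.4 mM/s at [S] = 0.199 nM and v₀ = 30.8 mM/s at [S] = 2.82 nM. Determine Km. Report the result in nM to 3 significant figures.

In reciprocal form, 1/v = (Km/Vmax)·(1/[S]) + 1/Vmax. The two points give (1/[S], 1/v) = (5.025, 0.06944) and (0.3546, 0.03247).
Slope = (0.06944 − 0.03247)/(5.025 − 0.3546) = 0.007917; intercept = 0.06944 − 0.007917×5.025 = 0.02966.
Vmax = 1/intercept = 33.7 mM/s; Km = slope × Vmax = 0.007917 × 33.7 = 0.267 nM.

0.267 nM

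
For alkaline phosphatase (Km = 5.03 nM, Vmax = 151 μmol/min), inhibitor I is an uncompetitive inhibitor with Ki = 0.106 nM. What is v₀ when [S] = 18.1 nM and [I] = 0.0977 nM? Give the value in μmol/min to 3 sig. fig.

68.6 μmol/min

α = 1 + [I]/Ki = 1 + 0.0977/0.106 = 1.922.
For an uncompetitive inhibitor, both parameters are divided by α, giving Vmax/α and Km/α: Km,app = 2.62 nM, Vmax,app = 78.6 μmol/min.
v = Vmax,app·[S]/(Km,app + [S]) = 78.6 × 18.1/(2.62 + 18.1) = 68.6 μmol/min.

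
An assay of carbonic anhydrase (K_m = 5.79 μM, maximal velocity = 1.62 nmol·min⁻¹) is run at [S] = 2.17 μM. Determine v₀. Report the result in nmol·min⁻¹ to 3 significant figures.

0.442 nmol·min⁻¹

v = Vmax·[S]/(Km + [S]) = 1.62 × 2.17 / (5.79 + 2.17)
  = 3.515 / 7.960 = 0.442 nmol·min⁻¹.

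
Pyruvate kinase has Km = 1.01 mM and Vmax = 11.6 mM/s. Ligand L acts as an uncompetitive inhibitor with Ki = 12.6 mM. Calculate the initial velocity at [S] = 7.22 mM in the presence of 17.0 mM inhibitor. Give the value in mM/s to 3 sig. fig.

4.66 mM/s

With α = 1 + [I]/Ki = 1 + 17.0/12.6 = 2.349, the uncompetitive rate law is v = (Vmax/α)·[S] / (Km/α + [S]).
v = (11.6/2.349)×7.22 / (1.01/2.349 + 7.22) = 35.65/7.650 = 4.66 mM/s.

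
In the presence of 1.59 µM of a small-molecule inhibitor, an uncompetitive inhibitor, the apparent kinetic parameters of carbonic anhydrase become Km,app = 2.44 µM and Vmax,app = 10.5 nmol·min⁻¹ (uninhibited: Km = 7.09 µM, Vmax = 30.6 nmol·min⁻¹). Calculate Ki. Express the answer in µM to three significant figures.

Uncompetitive: Vmax,app = Vmax/α (and Km,app = Km/α) with α = 1 + [I]/Ki.
α = Vmax/Vmax,app = 30.6/10.5 = 2.914.
Since α = 1 + [I]/Ki, [I]/Ki = 2.914 − 1 = 1.914 and Ki = 1.59/1.914 = 0.831 µM.

0.831 µM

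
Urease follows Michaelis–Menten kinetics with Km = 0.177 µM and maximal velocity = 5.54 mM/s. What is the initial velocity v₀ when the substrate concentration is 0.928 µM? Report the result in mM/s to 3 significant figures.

[S]/(Km+[S]) = 0.928/1.105 = 0.8398, the fractional saturation.
v = 0.8398 × Vmax = 0.8398 × 5.54 = 4.65 mM/s.

4.65 mM/s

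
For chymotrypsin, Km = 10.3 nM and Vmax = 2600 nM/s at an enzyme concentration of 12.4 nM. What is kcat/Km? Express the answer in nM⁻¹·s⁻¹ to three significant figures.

20.4 nM⁻¹·s⁻¹

kcat = Vmax/[E]total = 2600/12.4 = 210 s⁻¹.
kcat/Km = 210/10.3 = 20.4 nM⁻¹·s⁻¹.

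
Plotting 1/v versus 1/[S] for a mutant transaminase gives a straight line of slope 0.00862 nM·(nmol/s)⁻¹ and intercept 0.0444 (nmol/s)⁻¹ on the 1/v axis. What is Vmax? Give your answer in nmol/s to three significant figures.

22.5 nmol/s

The y-intercept of a Lineweaver–Burk plot equals 1/Vmax, so Vmax = 1/0.0444 = 22.5 nmol/s.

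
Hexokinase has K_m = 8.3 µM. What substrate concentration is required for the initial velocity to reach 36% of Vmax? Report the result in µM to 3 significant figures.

4.67 µM

v/Vmax = [S]/(Km+[S]) = 0.36, so [S] = Km·0.36/(1 − 0.36) = 8.3 × 0.5625.
[S] = 4.67 µM.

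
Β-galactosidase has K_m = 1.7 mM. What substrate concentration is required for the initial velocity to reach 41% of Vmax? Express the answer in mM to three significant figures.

1.18 mM

v/Vmax = [S]/(Km+[S]) = 0.41, so [S] = Km·0.41/(1 − 0.41) = 1.7 × 0.6949.
[S] = 1.18 mM.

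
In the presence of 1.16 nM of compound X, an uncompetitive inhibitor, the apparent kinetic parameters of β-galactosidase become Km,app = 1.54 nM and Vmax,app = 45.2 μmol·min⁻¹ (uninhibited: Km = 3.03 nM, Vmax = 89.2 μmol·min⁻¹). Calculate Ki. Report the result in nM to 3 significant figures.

Uncompetitive: Vmax,app = Vmax/α (and Km,app = Km/α) with α = 1 + [I]/Ki.
α = Vmax/Vmax,app = 89.2/45.2 = 1.973.
Since α = 1 + [I]/Ki, [I]/Ki = 1.973 − 1 = 0.9735 and Ki = 1.16/0.9735 = 1.19 nM.

1.19 nM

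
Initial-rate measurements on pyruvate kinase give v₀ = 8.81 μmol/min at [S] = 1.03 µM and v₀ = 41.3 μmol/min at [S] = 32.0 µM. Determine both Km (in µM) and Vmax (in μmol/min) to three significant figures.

In reciprocal form, 1/v = (Km/Vmax)·(1/[S]) + 1/Vmax. The two points give (1/[S], 1/v) = (0.9709, 0.1135) and (0.03125, 0.02421).
Slope = (0.1135 − 0.02421)/(0.9709 − 0.03125) = 0.09503; intercept = 0.1135 − 0.09503×0.9709 = 0.02124.
Vmax = 1/intercept = 47.1 μmol/min; Km = slope × Vmax = 0.09503 × 47.1 = 4.47 µM.

Km = 4.47 µM; Vmax = 47.1 μmol/min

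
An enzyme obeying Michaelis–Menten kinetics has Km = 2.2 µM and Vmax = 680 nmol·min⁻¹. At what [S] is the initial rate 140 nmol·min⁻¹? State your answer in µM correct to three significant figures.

0.570 µM

Rearranging v = Vmax[S]/(Km+[S]) gives [S] = Km·v/(Vmax − v).
[S] = 2.2 × 140 / (680 − 140) = 308.0/540.0 = 0.570 µM.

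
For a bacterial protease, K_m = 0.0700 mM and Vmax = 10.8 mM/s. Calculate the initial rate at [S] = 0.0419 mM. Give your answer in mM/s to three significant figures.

4.04 mM/s

[S]/(Km+[S]) = 0.0419/0.1119 = 0.3744, the fractional saturation.
v = 0.3744 × Vmax = 0.3744 × 10.8 = 4.04 mM/s.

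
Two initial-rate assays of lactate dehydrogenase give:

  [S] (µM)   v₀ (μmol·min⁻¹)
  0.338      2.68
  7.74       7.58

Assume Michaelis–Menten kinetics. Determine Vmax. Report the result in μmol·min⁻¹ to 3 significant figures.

From v = Vmax[S]/(Km+[S]), each point gives Vmax = v(Km+[S])/[S].
Equating: 2.68(Km+0.338)/0.338 = 7.58(Km+7.74)/7.74.
7.929·Km + 2.68 = 0.9793·Km + 7.58, so (7.929 − 0.9793)·Km = 7.58 − 2.68.
Km = 4.900/6.950 = 0.705 µM; then Vmax = 2.68(0.705+0.338)/0.338 = 8.27 μmol·min⁻¹.

8.27 μmol·min⁻¹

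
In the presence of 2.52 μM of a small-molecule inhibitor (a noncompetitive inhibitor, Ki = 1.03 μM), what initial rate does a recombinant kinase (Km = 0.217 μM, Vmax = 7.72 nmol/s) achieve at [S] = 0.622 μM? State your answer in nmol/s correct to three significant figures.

α = 1 + [I]/Ki = 1 + 2.52/1.03 = 3.447.
For a noncompetitive inhibitor, Vmax is reduced to Vmax/α while Km is unchanged: Km,app = 0.217 μM, Vmax,app = 2.24 nmol/s.
v = Vmax,app·[S]/(Km,app + [S]) = 2.24 × 0.622/(0.217 + 0.622) = 1.66 nmol/s.

1.66 nmol/s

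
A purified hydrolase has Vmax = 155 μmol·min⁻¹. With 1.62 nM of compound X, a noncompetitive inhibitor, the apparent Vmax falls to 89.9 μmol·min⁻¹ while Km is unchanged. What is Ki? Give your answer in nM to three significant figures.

Noncompetitive: Vmax,app = Vmax/α with α = 1 + [I]/Ki.
α = Vmax/Vmax,app = 155/89.9 = 1.724.
Ki = [I]/(α − 1) = 1.62/0.7241 = 2.24 nM.

2.24 nM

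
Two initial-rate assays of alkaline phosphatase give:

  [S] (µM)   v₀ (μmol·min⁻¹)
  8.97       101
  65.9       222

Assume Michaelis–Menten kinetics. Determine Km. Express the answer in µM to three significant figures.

From v = Vmax[S]/(Km+[S]), each point gives Vmax = v(Km+[S])/[S].
Equating: 101(Km+8.97)/8.97 = 222(Km+65.9)/65.9.
11.26·Km + 101 = 3.369·Km + 222, so (11.26 − 3.369)·Km = 222 − 101.
Km = 121.0/7.891 = 15.3 µM; then Vmax = 101(15.3+8.97)/8.97 = 274 μmol·min⁻¹.

15.3 µM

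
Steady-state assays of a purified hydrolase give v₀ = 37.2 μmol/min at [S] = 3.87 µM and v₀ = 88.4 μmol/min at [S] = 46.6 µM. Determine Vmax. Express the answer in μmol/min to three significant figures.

101 μmol/min

From v = Vmax[S]/(Km+[S]), each point gives Vmax = v(Km+[S])/[S].
Equating: 37.2(Km+3.87)/3.87 = 88.4(Km+46.6)/46.6.
9.612·Km + 37.2 = 1.897·Km + 88.4, so (9.612 − 1.897)·Km = 88.4 − 37.2.
Km = 51.20/7.715 = 6.64 µM; then Vmax = 37.2(6.64+3.87)/3.87 = 101 μmol/min.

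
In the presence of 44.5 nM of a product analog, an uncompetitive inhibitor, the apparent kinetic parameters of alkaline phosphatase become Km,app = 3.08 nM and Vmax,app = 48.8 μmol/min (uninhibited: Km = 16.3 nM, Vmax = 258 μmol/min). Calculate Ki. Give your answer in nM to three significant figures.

Uncompetitive: Vmax,app = Vmax/α (and Km,app = Km/α) with α = 1 + [I]/Ki.
α = Vmax/Vmax,app = 258/48.8 = 5.287.
Ki = [I]/(α − 1) = 44.5/4.287 = 10.4 nM.

10.4 nM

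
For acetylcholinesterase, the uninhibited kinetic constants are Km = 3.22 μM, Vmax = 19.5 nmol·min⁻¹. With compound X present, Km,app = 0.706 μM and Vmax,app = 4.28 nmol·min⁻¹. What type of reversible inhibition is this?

uncompetitive

Both Km and Vmax decrease by the same factor (~4.56-fold) — characteristic of uncompetitive inhibition.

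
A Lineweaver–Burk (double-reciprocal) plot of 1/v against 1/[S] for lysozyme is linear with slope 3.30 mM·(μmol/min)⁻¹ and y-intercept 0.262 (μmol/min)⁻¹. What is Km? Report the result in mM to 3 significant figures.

12.6 mM

y-intercept = 1/Vmax ⇒ Vmax = 3.82 μmol/min; slope = Km/Vmax ⇒ Km = slope × Vmax.
Km = 3.30 × 3.82 = 12.6 mM.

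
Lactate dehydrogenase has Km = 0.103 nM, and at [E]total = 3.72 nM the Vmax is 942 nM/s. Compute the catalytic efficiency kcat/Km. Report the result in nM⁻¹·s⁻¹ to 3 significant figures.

2460 nM⁻¹·s⁻¹

kcat = Vmax/[E]total = 942/3.72 = 253 s⁻¹.
kcat/Km = 253/0.103 = 2460 nM⁻¹·s⁻¹.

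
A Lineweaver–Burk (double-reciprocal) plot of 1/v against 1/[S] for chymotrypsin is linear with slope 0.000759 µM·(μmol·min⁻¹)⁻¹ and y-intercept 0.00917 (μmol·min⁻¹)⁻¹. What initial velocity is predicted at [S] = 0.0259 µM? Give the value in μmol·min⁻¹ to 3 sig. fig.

The y-intercept is 1/Vmax, so Vmax = 1/0.00917 = 109 μmol·min⁻¹.
The slope is Km/Vmax, so Km = 0.000759 × 109 = 0.0828 µM.
Then v = 109 × 0.0259/(0.0828 + 0.0259) = 26.0 μmol·min⁻¹.

26.0 μmol·min⁻¹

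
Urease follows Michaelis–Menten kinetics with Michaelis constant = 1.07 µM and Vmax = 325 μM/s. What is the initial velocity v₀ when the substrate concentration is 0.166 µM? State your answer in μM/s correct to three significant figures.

[S]/(Km+[S]) = 0.166/1.236 = 0.1343, the fractional saturation.
v = 0.1343 × Vmax = 0.1343 × 325 = 43.6 μM/s.

43.6 μM/s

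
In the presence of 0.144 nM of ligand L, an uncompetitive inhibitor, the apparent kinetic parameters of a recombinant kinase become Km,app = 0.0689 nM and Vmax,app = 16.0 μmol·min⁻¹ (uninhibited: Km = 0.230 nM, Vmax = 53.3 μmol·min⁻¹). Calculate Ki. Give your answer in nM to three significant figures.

Uncompetitive: Vmax,app = Vmax/α (and Km,app = Km/α) with α = 1 + [I]/Ki.
α = Vmax/Vmax,app = 53.3/16.0 = 3.331.
Ki = [I]/(α − 1) = 0.144/2.331 = 0.0618 nM.

0.0618 nM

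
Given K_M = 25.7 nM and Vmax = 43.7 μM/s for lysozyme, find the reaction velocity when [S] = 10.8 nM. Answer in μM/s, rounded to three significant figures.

12.9 μM/s

[S]/(Km+[S]) = 10.8/36.50 = 0.2959, the fractional saturation.
v = 0.2959 × Vmax = 0.2959 × 43.7 = 12.9 μM/s.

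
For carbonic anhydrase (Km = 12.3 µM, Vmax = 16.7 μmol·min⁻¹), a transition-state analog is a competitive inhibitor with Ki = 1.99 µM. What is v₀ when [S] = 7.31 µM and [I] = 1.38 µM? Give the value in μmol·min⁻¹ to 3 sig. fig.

α = 1 + [I]/Ki = 1 + 1.38/1.99 = 1.693.
For a competitive inhibitor, Vmax is unchanged and the apparent Km becomes α·Km: Km,app = 20.8 µM, Vmax,app = 16.7 μmol·min⁻¹.
v = Vmax,app·[S]/(Km,app + [S]) = 16.7 × 7.31/(20.8 + 7.31) = 4.34 μmol·min⁻¹.

4.34 μmol·min⁻¹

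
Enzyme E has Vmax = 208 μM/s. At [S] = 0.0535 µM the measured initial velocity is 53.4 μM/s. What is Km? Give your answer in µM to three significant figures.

From v = Vmax[S]/(Km+[S]), Km = [S](Vmax − v)/v.
Km = 0.0535 × (208 − 53.4) / 53.4 = 8.271/53.4 = 0.155 µM.

0.155 µM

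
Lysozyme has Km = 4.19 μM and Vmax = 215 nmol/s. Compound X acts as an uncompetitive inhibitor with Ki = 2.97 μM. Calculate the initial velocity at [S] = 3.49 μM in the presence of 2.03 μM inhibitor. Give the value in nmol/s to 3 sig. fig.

With α = 1 + [I]/Ki = 1 + 2.03/2.97 = 1.684, the uncompetitive rate law is v = (Vmax/α)·[S] / (Km/α + [S]).
v = (215/1.684)×3.49 / (4.19/1.684 + 3.49) = 445.7/5.979 = 74.5 nmol/s.

74.5 nmol/s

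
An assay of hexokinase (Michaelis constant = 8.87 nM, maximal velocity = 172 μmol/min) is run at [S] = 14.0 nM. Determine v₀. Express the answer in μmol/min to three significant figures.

v = Vmax·[S]/(Km + [S]) = 172 × 14.0 / (8.87 + 14.0)
  = 2408 / 22.87 = 105 μmol/min.

105 μmol/min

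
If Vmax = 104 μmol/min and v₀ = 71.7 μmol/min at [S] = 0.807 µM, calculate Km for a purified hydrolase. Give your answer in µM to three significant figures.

v/Vmax = 71.7/104 = 0.6894 = [S]/(Km+[S]).
So Km + [S] = [S]/0.6894 = 1.171 µM, giving Km = 1.171 − 0.807 = 0.364 µM.

0.364 µM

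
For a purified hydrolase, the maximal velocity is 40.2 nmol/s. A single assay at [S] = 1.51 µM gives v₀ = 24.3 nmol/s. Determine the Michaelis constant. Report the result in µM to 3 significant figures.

v/Vmax = 24.3/40.2 = 0.6045 = [S]/(Km+[S]).
So Km + [S] = [S]/0.6045 = 2.498 µM, giving Km = 2.498 − 1.51 = 0.988 µM.

0.988 µM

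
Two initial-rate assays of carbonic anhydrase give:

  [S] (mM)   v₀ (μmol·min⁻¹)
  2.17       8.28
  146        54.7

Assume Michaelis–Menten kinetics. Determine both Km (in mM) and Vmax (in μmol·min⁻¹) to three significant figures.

Km = 13.5 mM; Vmax = 59.8 μmol·min⁻¹

In reciprocal form, 1/v = (Km/Vmax)·(1/[S]) + 1/Vmax. The two points give (1/[S], 1/v) = (0.4608, 0.1208) and (0.006849, 0.01828).
Slope = (0.1208 − 0.01828)/(0.4608 − 0.006849) = 0.2258; intercept = 0.1208 − 0.2258×0.4608 = 0.01674.
Vmax = 1/intercept = 59.8 μmol·min⁻¹; Km = slope × Vmax = 0.2258 × 59.8 = 13.5 mM.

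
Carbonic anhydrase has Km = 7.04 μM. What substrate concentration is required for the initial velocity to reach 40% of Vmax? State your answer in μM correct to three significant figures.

4.69 μM

v/Vmax = [S]/(Km+[S]) = 0.4, so [S] = Km·0.4/(1 − 0.4) = 7.04 × 0.6667.
[S] = 4.69 μM.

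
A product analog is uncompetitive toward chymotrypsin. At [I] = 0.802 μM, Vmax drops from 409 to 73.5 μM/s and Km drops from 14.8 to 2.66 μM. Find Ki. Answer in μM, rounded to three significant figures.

0.176 μM

Uncompetitive: Vmax,app = Vmax/α (and Km,app = Km/α) with α = 1 + [I]/Ki.
α = Vmax/Vmax,app = 409/73.5 = 5.565.
Since α = 1 + [I]/Ki, [I]/Ki = 5.565 − 1 = 4.565 and Ki = 0.802/4.565 = 0.176 μM.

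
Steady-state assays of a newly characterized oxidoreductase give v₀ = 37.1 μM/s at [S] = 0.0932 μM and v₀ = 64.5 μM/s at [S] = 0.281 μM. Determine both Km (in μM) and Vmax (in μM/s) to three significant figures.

Km = 0.163 μM; Vmax = 102 μM/s

In reciprocal form, 1/v = (Km/Vmax)·(1/[S]) + 1/Vmax. The two points give (1/[S], 1/v) = (10.73, 0.02695) and (3.559, 0.01550).
Slope = (0.02695 − 0.01550)/(10.73 − 3.559) = 0.001597; intercept = 0.02695 − 0.001597×10.73 = 0.009821.
Vmax = 1/intercept = 102 μM/s; Km = slope × Vmax = 0.001597 × 102 = 0.163 μM.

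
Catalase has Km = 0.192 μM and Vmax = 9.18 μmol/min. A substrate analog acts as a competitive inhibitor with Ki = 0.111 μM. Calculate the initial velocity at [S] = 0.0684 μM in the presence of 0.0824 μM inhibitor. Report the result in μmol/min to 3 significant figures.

With α = 1 + [I]/Ki = 1 + 0.0824/0.111 = 1.742, the competitive rate law is v = Vmax[S] / (αKm + [S]).
v = 9.18×0.0684 / (1.742×0.192 + 0.0684) = 0.6279/0.4029 = 1.56 μmol/min.

1.56 μmol/min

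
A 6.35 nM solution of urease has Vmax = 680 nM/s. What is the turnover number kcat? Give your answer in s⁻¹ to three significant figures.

107 s⁻¹

kcat = Vmax/[E]total = 680 nM/s / 6.35 nM = 107 s⁻¹.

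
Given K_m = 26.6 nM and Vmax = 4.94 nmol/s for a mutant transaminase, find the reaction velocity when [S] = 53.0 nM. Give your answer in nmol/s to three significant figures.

3.29 nmol/s

[S]/(Km+[S]) = 53.0/79.60 = 0.6658, the fractional saturation.
v = 0.6658 × Vmax = 0.6658 × 4.94 = 3.29 nmol/s.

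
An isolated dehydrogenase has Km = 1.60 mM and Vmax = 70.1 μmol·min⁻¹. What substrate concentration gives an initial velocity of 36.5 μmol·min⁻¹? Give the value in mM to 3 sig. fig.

The required fractional saturation is v/Vmax = 36.5/70.1 = 0.5207.
Then [S]/(Km+[S]) = 0.5207 ⇒ [S] = 1.60 × 0.5207/(1 − 0.5207) = 1.74 mM.

1.74 mM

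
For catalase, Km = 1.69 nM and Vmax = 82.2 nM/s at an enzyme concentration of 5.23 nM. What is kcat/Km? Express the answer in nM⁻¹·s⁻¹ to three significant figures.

kcat = Vmax/[E]total = 82.2/5.23 = 15.7 s⁻¹.
kcat/Km = 15.7/1.69 = 9.30 nM⁻¹·s⁻¹.

9.30 nM⁻¹·s⁻¹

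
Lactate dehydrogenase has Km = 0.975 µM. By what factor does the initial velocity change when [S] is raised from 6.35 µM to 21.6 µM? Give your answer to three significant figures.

1.10

The fractional saturations are [S]/(Km+[S]) = 6.35/7.325 = 0.8669 and 21.6/22.58 = 0.9568.
v₂/v₁ is just their ratio: 0.9568/0.8669 = 1.10.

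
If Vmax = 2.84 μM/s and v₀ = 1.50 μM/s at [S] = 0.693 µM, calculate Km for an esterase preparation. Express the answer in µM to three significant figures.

0.619 µM

From v = Vmax[S]/(Km+[S]), Km = [S](Vmax − v)/v.
Km = 0.693 × (2.84 − 1.50) / 1.50 = 0.9286/1.50 = 0.619 µM.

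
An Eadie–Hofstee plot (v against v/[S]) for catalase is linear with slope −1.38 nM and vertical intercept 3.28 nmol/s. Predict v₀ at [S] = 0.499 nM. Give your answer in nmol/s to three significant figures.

In the Eadie–Hofstee form v = Vmax − Km·(v/[S]), the slope is −Km and the intercept is Vmax, so Km = 1.38 nM and Vmax = 3.28 nmol/s.
v = 3.28 × 0.499/(1.38 + 0.499) = 0.871 nmol/s.

0.871 nmol/s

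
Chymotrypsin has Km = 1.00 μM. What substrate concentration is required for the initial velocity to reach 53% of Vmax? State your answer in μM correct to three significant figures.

1.13 μM

v/Vmax = [S]/(Km+[S]) = 0.53, so [S] = Km·0.53/(1 − 0.53) = 1.00 × 1.128.
[S] = 1.13 μM.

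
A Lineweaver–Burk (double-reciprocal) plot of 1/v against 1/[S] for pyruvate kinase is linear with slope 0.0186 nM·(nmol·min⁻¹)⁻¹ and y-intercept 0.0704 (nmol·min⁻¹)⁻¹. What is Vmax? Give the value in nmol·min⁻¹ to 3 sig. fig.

The y-intercept of a Lineweaver–Burk plot equals 1/Vmax, so Vmax = 1/0.0704 = 14.2 nmol·min⁻¹.

14.2 nmol·min⁻¹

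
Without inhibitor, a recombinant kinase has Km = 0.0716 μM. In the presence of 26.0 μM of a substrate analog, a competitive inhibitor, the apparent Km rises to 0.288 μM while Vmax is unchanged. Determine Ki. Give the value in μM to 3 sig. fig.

8.60 μM

Competitive: Km,app = α·Km with α = 1 + [I]/Ki.
α = Km,app/Km = 0.288/0.0716 = 4.022.
Ki = [I]/(α − 1) = 26.0/3.022 = 8.60 μM.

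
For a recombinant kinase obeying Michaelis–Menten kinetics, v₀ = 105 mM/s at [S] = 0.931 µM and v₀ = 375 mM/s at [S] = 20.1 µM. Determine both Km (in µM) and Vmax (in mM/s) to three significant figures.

In reciprocal form, 1/v = (Km/Vmax)·(1/[S]) + 1/Vmax. The two points give (1/[S], 1/v) = (1.074, 0.009524) and (0.04975, 0.002667).
Slope = (0.009524 − 0.002667)/(1.074 − 0.04975) = 0.006694; intercept = 0.009524 − 0.006694×1.074 = 0.002334.
Vmax = 1/intercept = 429 mM/s; Km = slope × Vmax = 0.006694 × 429 = 2.87 µM.

Km = 2.87 µM; Vmax = 429 mM/s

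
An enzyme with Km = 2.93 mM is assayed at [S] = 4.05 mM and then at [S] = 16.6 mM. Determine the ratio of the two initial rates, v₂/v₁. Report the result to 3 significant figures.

Since Vmax cancels, v₂/v₁ = [S]₂(Km+[S]₁) / [S]₁(Km+[S]₂).
= 16.6×(2.93+4.05) / (4.05×(2.93+16.6)) = 115.9/79.10 = 1.46.

1.46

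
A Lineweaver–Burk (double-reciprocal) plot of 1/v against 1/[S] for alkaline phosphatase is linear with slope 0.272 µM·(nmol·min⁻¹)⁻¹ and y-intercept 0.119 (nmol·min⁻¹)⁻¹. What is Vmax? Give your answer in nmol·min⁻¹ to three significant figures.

8.40 nmol·min⁻¹

The y-intercept of a Lineweaver–Burk plot equals 1/Vmax, so Vmax = 1/0.119 = 8.40 nmol·min⁻¹.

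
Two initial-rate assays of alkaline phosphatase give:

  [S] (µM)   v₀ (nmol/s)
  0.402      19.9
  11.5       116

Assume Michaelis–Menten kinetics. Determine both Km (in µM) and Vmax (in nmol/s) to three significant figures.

Km = 2.44 µM; Vmax = 141 nmol/s

From v = Vmax[S]/(Km+[S]), each point gives Vmax = v(Km+[S])/[S].
Equating: 19.9(Km+0.402)/0.402 = 116(Km+11.5)/11.5.
49.50·Km + 19.9 = 10.09·Km + 116, so (49.50 − 10.09)·Km = 116 − 19.9.
Km = 96.10/39.42 = 2.44 µM; then Vmax = 19.9(2.44+0.402)/0.402 = 141 nmol/s.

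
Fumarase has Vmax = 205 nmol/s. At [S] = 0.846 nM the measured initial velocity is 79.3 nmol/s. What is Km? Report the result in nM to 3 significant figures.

v/Vmax = 79.3/205 = 0.3868 = [S]/(Km+[S]).
So Km + [S] = [S]/0.3868 = 2.187 nM, giving Km = 2.187 − 0.846 = 1.34 nM.

1.34 nM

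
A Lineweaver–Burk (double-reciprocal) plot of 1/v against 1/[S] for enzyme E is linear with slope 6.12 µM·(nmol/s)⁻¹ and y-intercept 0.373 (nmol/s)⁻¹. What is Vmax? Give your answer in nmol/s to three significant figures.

2.68 nmol/s

The y-intercept of a Lineweaver–Burk plot equals 1/Vmax, so Vmax = 1/0.373 = 2.68 nmol/s.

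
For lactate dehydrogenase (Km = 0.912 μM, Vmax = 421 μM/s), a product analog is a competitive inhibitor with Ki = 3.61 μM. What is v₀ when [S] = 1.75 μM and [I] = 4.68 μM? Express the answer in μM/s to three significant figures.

α = 1 + [I]/Ki = 1 + 4.68/3.61 = 2.296.
For a competitive inhibitor, Vmax is unchanged and the apparent Km becomes α·Km: Km,app = 2.09 μM, Vmax,app = 421 μM/s.
v = Vmax,app·[S]/(Km,app + [S]) = 421 × 1.75/(2.09 + 1.75) = 192 μM/s.

192 μM/s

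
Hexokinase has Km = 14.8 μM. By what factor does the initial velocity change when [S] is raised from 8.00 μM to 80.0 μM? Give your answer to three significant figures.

The fractional saturations are [S]/(Km+[S]) = 8.00/22.80 = 0.3509 and 80.0/94.80 = 0.8439.
v₂/v₁ is just their ratio: 0.8439/0.3509 = 2.41.

2.41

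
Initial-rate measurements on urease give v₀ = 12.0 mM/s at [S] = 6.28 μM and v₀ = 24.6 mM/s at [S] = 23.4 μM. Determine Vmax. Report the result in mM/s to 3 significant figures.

From v = Vmax[S]/(Km+[S]), each point gives Vmax = v(Km+[S])/[S].
Equating: 12.0(Km+6.28)/6.28 = 24.6(Km+23.4)/23.4.
1.911·Km + 12.0 = 1.051·Km + 24.6, so (1.911 − 1.051)·Km = 24.6 − 12.0.
Km = 12.60/0.8595 = 14.7 μM; then Vmax = 12.0(14.7+6.28)/6.28 = 40.0 mM/s.

40.0 mM/s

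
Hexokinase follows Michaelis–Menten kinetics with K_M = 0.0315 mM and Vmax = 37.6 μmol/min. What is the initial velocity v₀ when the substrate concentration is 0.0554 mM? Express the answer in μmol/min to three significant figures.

24.0 μmol/min

v = Vmax·[S]/(Km + [S]) = 37.6 × 0.0554 / (0.0315 + 0.0554)
  = 2.083 / 0.08690 = 24.0 μmol/min.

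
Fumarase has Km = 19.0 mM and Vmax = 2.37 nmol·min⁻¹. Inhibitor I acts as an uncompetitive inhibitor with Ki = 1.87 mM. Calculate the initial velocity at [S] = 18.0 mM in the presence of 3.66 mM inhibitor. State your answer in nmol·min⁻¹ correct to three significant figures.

0.591 nmol·min⁻¹

With α = 1 + [I]/Ki = 1 + 3.66/1.87 = 2.957, the uncompetitive rate law is v = (Vmax/α)·[S] / (Km/α + [S]).
v = (2.37/2.957)×18.0 / (19.0/2.957 + 18.0) = 14.43/24.42 = 0.591 nmol·min⁻¹.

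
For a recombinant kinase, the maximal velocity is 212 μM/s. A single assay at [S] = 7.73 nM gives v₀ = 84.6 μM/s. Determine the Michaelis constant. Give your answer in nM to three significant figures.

11.6 nM

v/Vmax = 84.6/212 = 0.3991 = [S]/(Km+[S]).
So Km + [S] = [S]/0.3991 = 19.37 nM, giving Km = 19.37 − 7.73 = 11.6 nM.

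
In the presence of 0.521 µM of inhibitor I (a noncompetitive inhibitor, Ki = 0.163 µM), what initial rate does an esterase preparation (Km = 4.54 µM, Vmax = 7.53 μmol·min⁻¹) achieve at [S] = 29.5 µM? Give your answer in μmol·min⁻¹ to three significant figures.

1.56 μmol·min⁻¹

With α = 1 + [I]/Ki = 1 + 0.521/0.163 = 4.196, the noncompetitive rate law is v = (Vmax/α)·[S] / (Km + [S]).
v = (7.53/4.196)×29.5 / (4.54 + 29.5) = 52.94/34.04 = 1.56 μmol·min⁻¹.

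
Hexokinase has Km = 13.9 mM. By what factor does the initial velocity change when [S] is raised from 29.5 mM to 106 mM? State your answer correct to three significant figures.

1.30

Since Vmax cancels, v₂/v₁ = [S]₂(Km+[S]₁) / [S]₁(Km+[S]₂).
= 106×(13.9+29.5) / (29.5×(13.9+106)) = 4600/3537 = 1.30.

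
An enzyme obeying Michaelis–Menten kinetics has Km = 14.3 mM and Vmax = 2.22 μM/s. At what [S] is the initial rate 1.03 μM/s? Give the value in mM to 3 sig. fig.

12.4 mM

The required fractional saturation is v/Vmax = 1.03/2.22 = 0.4640.
Then [S]/(Km+[S]) = 0.4640 ⇒ [S] = 14.3 × 0.4640/(1 − 0.4640) = 12.4 mM.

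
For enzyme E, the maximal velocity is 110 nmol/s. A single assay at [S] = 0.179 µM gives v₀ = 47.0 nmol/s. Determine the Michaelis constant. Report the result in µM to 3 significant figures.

v/Vmax = 47.0/110 = 0.4273 = [S]/(Km+[S]).
So Km + [S] = [S]/0.4273 = 0.4189 µM, giving Km = 0.4189 − 0.179 = 0.240 µM.

0.240 µM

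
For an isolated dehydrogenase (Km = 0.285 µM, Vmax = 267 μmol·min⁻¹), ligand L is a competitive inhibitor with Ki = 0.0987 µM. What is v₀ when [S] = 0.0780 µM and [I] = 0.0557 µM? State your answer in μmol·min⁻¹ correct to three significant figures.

39.8 μmol·min⁻¹

With α = 1 + [I]/Ki = 1 + 0.0557/0.0987 = 1.564, the competitive rate law is v = Vmax[S] / (αKm + [S]).
v = 267×0.0780 / (1.564×0.285 + 0.0780) = 20.83/0.5238 = 39.8 μmol·min⁻¹.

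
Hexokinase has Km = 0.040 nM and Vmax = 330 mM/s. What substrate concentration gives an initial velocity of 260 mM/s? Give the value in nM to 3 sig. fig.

Rearranging v = Vmax[S]/(Km+[S]) gives [S] = Km·v/(Vmax − v).
[S] = 0.040 × 260 / (330 − 260) = 10.40/70.00 = 0.149 nM.

0.149 nM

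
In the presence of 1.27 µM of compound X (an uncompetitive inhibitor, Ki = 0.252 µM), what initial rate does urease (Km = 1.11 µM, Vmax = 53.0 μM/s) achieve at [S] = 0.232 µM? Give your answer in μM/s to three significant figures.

4.90 μM/s

With α = 1 + [I]/Ki = 1 + 1.27/0.252 = 6.040, the uncompetitive rate law is v = (Vmax/α)·[S] / (Km/α + [S]).
v = (53.0/6.040)×0.232 / (1.11/6.040 + 0.232) = 2.036/0.4158 = 4.90 μM/s.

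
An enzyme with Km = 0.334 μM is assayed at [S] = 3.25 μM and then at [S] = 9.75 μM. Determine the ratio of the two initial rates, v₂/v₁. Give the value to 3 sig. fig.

The fractional saturations are [S]/(Km+[S]) = 3.25/3.584 = 0.9068 and 9.75/10.08 = 0.9669.
v₂/v₁ is just their ratio: 0.9669/0.9068 = 1.07.

1.07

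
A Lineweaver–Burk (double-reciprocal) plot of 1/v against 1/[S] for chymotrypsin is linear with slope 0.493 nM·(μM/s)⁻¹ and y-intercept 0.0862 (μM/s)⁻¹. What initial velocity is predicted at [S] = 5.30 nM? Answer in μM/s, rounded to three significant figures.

5.58 μM/s

The y-intercept is 1/Vmax, so Vmax = 1/0.0862 = 11.6 μM/s.
The slope is Km/Vmax, so Km = 0.493 × 11.6 = 5.72 nM.
Then v = 11.6 × 5.30/(5.72 + 5.30) = 5.58 μM/s.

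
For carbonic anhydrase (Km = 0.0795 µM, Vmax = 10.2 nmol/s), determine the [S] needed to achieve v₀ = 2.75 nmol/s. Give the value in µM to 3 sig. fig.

0.0293 µM

The required fractional saturation is v/Vmax = 2.75/10.2 = 0.2696.
Then [S]/(Km+[S]) = 0.2696 ⇒ [S] = 0.0795 × 0.2696/(1 − 0.2696) = 0.0293 µM.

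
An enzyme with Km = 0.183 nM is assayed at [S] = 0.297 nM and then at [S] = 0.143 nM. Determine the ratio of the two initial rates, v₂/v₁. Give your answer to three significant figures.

0.709

Since Vmax cancels, v₂/v₁ = [S]₂(Km+[S]₁) / [S]₁(Km+[S]₂).
= 0.143×(0.183+0.297) / (0.297×(0.183+0.143)) = 0.06864/0.09682 = 0.709.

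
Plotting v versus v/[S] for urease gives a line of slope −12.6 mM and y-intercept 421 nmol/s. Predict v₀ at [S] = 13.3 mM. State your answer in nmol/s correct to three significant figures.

216 nmol/s

In the Eadie–Hofstee form v = Vmax − Km·(v/[S]), the slope is −Km and the intercept is Vmax, so Km = 12.6 mM and Vmax = 421 nmol/s.
v = 421 × 13.3/(12.6 + 13.3) = 216 nmol/s.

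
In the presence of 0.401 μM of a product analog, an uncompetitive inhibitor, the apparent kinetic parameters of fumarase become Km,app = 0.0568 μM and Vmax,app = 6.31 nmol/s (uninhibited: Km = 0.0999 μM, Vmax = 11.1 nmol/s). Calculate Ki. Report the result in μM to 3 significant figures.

0.528 μM

Uncompetitive: Vmax,app = Vmax/α (and Km,app = Km/α) with α = 1 + [I]/Ki.
α = Vmax/Vmax,app = 11.1/6.31 = 1.759.
Since α = 1 + [I]/Ki, [I]/Ki = 1.759 − 1 = 0.7591 and Ki = 0.401/0.7591 = 0.528 μM.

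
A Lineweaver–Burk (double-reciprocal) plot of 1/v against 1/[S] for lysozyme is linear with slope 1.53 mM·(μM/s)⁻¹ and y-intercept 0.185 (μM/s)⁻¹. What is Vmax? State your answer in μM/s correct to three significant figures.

The y-intercept of a Lineweaver–Burk plot equals 1/Vmax, so Vmax = 1/0.185 = 5.41 μM/s.

5.41 μM/s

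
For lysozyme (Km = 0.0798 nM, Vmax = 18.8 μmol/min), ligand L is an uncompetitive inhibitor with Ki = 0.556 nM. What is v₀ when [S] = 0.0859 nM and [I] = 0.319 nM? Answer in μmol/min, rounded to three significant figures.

7.51 μmol/min

With α = 1 + [I]/Ki = 1 + 0.319/0.556 = 1.574, the uncompetitive rate law is v = (Vmax/α)·[S] / (Km/α + [S]).
v = (18.8/1.574)×0.0859 / (0.0798/1.574 + 0.0859) = 1.026/0.1366 = 7.51 μmol/min.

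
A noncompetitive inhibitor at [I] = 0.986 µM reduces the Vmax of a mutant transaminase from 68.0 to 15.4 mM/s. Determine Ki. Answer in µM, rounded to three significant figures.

Noncompetitive: Vmax,app = Vmax/α with α = 1 + [I]/Ki.
α = Vmax/Vmax,app = 68.0/15.4 = 4.416.
Ki = [I]/(α − 1) = 0.986/3.416 = 0.289 µM.

0.289 µM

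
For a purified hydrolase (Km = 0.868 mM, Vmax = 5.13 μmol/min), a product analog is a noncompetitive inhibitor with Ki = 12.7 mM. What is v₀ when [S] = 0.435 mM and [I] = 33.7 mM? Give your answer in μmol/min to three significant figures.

0.469 μmol/min

With α = 1 + [I]/Ki = 1 + 33.7/12.7 = 3.654, the noncompetitive rate law is v = (Vmax/α)·[S] / (Km + [S]).
v = (5.13/3.654)×0.435 / (0.868 + 0.435) = 0.6108/1.303 = 0.469 μmol/min.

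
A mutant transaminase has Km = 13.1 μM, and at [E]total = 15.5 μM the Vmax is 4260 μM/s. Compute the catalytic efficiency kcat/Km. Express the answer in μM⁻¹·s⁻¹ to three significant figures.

21.0 μM⁻¹·s⁻¹

kcat = Vmax/[E]total = 4260/15.5 = 275 s⁻¹.
kcat/Km = 275/13.1 = 21.0 μM⁻¹·s⁻¹.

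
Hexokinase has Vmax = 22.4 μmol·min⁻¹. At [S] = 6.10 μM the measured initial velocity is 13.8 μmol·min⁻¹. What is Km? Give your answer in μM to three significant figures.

From v = Vmax[S]/(Km+[S]), Km = [S](Vmax − v)/v.
Km = 6.10 × (22.4 − 13.8) / 13.8 = 52.46/13.8 = 3.80 μM.

3.80 μM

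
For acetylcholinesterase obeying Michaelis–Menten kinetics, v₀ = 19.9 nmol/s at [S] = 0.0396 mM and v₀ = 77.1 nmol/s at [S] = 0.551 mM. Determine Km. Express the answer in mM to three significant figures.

0.158 mM

From v = Vmax[S]/(Km+[S]), each point gives Vmax = v(Km+[S])/[S].
Equating: 19.9(Km+0.0396)/0.0396 = 77.1(Km+0.551)/0.551.
502.5·Km + 19.9 = 139.9·Km + 77.1, so (502.5 − 139.9)·Km = 77.1 − 19.9.
Km = 57.20/362.6 = 0.158 mM; then Vmax = 19.9(0.158+0.0396)/0.0396 = 99.2 nmol/s.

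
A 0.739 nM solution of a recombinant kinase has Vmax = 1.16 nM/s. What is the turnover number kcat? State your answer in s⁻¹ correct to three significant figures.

1.57 s⁻¹

kcat = Vmax/[E]total = 1.16 nM/s / 0.739 nM = 1.57 s⁻¹.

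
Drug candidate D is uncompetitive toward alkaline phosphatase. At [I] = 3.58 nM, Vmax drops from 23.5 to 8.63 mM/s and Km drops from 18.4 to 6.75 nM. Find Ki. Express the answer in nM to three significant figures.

Uncompetitive: Vmax,app = Vmax/α (and Km,app = Km/α) with α = 1 + [I]/Ki.
α = Vmax/Vmax,app = 23.5/8.63 = 2.723.
Since α = 1 + [I]/Ki, [I]/Ki = 2.723 − 1 = 1.723 and Ki = 3.58/1.723 = 2.08 nM.

2.08 nM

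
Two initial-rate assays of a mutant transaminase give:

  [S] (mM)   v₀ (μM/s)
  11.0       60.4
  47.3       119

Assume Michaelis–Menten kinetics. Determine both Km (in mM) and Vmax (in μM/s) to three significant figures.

Km = 19.7 mM; Vmax = 169 μM/s

In reciprocal form, 1/v = (Km/Vmax)·(1/[S]) + 1/Vmax. The two points give (1/[S], 1/v) = (0.09091, 0.01656) and (0.02114, 0.008403).
Slope = (0.01656 − 0.008403)/(0.09091 − 0.02114) = 0.1169; intercept = 0.01656 − 0.1169×0.09091 = 0.005933.
Vmax = 1/intercept = 169 μM/s; Km = slope × Vmax = 0.1169 × 169 = 19.7 mM.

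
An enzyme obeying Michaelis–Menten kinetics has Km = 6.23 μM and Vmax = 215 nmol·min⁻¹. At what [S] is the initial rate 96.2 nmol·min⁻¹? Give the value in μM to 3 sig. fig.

Rearranging v = Vmax[S]/(Km+[S]) gives [S] = Km·v/(Vmax − v).
[S] = 6.23 × 96.2 / (215 − 96.2) = 599.3/118.8 = 5.04 μM.

5.04 μM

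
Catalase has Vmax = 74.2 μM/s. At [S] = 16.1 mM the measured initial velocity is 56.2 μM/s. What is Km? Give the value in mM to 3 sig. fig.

5.16 mM

v/Vmax = 56.2/74.2 = 0.7574 = [S]/(Km+[S]).
So Km + [S] = [S]/0.7574 = 21.26 mM, giving Km = 21.26 − 16.1 = 5.16 mM.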